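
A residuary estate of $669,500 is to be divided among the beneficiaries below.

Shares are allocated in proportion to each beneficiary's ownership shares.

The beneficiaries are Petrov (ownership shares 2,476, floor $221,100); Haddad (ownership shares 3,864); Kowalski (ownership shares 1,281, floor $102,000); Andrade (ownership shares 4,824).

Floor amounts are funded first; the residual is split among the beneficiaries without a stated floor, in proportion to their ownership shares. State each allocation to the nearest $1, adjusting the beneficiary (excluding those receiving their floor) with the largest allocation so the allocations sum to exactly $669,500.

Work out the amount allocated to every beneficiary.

Guaranteed amounts: Petrov $221,100; Kowalski $102,000. Balance $346,400.
Balance split over remaining ownership shares 8,688: Haddad 154,061.88 → $154,062; Andrade 192,338.12 → $192,338.

Petrov: $221,100 | Haddad: $154,062 | Kowalski: $102,000 | Andrade: $192,338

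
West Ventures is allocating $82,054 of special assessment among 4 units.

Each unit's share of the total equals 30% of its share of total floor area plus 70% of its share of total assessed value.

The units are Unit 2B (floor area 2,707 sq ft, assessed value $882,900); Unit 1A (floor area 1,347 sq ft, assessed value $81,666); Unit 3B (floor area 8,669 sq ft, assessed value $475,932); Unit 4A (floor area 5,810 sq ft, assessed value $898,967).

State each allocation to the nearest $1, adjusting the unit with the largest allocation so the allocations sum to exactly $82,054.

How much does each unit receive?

Unit 2B: $25,272 | Unit 1A: $3,794 | Unit 3B: $23,199 | Unit 4A: $29,789

Floor area total 18,533; assessed value total 2,339,465.
Combined weights (30% floor area + 70% assessed value): Unit 2B 0.3080; Unit 1A 0.0462; Unit 3B 0.2827; Unit 4A 0.3630.
Raw shares: Unit 2B 25,272.21; Unit 1A 3,794.17; Unit 3B 23,199.41; Unit 4A 29,788.20.
After rounding ($1): Unit 2B $25,272; Unit 1A $3,794; Unit 3B $23,199; Unit 4A $29,788. Sum = $82,053.
Difference $82,054 − $82,053 = +$1 applied to largest allocation (Unit 4A): Unit 4A becomes $29,789.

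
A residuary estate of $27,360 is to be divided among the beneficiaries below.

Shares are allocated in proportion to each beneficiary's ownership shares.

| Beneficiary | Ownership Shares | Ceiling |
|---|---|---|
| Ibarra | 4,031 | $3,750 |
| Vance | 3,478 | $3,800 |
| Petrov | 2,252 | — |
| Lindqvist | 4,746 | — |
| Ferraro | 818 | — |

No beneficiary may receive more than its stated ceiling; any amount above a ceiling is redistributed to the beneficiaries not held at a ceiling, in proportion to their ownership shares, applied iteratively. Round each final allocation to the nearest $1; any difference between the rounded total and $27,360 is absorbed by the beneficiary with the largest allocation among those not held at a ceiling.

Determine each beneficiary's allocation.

Ibarra: $3,750 · Vance: $3,800 · Petrov: $5,708 · Lindqvist: $12,029 · Ferraro: $2,073

Total ownership shares = 15,325.
Unconstrained shares: Ibarra 7,196.62; Vance 6,209.34; Petrov 4,020.54; Lindqvist 8,473.12; Ferraro 1,460.39.
Capped: Ibarra ($3,750), Vance ($3,800); residual $19,810 reallocated over remaining ownership shares 7,816.
Remaining shares: Petrov 5,707.79 → $5,708; Lindqvist 12,028.95 → $12,029; Ferraro 2,073.26 → $2,073.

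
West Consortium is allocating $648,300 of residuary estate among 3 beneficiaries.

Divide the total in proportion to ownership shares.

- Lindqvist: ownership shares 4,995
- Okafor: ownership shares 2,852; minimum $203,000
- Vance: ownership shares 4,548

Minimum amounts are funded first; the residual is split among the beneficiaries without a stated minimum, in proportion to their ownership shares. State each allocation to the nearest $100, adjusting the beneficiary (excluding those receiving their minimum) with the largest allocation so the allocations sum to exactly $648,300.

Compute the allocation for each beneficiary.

Lindqvist: $233,100 · Okafor: $203,000 · Vance: $212,200

Minimums first: Okafor $203,000. Balance $445,300.
Balance split over remaining ownership shares 9,543: Lindqvist 233,079.06 → $233,100; Vance 212,220.94 → $212,200.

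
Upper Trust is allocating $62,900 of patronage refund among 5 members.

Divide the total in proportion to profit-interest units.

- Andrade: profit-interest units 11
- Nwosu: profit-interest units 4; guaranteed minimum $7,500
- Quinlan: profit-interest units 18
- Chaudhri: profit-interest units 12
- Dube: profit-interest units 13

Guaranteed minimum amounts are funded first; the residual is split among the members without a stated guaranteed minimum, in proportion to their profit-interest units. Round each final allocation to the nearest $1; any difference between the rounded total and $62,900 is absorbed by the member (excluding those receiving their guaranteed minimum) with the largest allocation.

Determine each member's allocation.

Andrade: $11,285 · Nwosu: $7,500 · Quinlan: $18,467 · Chaudhri: $12,311 · Dube: $13,337

Fund the minimums — Nwosu $7,500. Remaining pool $55,400.
Remaining pool split over remaining profit-interest units 54: Andrade 11,285.19 → $11,285; Quinlan 18,466.67 → $18,467; Chaudhri 12,311.11 → $12,311; Dube 13,337.04 → $13,337.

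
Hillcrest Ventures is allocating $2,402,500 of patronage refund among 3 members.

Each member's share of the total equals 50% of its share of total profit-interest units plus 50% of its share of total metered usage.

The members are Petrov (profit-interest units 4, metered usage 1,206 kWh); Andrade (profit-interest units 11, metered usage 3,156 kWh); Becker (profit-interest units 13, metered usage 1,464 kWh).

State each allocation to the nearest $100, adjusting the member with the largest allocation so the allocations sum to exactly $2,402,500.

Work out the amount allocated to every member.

Profit-interest units total 28; metered usage total 5,826.
Composite weights (50% profit-interest units + 50% metered usage): Petrov 0.1749; Andrade 0.4673; Becker 0.3578.
Pro-rata amounts: Petrov 420,269.60; Andrade 1,122,648.27; Becker 859,582.12.
Rounded to nearest $100: Petrov $420,300; Andrade $1,122,600; Becker $859,600. Sum = $2,402,500.
Rounded total matches; no reconciliation needed.

Petrov: $420,300 · Andrade: $1,122,600 · Becker: $859,600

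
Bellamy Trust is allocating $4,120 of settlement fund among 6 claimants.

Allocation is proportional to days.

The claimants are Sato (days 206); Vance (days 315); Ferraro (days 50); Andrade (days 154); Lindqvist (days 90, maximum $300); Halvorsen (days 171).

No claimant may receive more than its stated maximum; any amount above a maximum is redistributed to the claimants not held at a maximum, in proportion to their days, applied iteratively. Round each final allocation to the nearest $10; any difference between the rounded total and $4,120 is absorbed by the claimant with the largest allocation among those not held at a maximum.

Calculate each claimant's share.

Combined days = 986.
Proportional shares (ignoring caps): Sato 860.77; Vance 1,316.23; Ferraro 208.92; Andrade 643.49; Lindqvist 376.06; Halvorsen 714.52.
Held at cap: Lindqvist ($300); remaining pool $3,820 reallocated over remaining days 896.
Remaining shares: Sato 878.26 → $880; Vance 1,342.97 → $1,340; Ferraro 213.17 → $210; Andrade 656.56 → $660; Halvorsen 729.04 → $730.

Sato: $880; Vance: $1,340; Ferraro: $210; Andrade: $660; Lindqvist: $300; Halvorsen: $730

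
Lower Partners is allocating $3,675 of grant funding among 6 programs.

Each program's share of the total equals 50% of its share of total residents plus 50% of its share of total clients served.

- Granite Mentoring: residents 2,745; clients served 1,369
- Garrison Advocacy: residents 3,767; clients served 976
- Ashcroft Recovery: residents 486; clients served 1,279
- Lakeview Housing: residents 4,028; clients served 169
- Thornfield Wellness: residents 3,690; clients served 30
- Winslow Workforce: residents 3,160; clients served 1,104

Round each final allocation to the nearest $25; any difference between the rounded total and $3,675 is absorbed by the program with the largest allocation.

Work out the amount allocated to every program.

Totals — residents 17,876, clients served 4,927.
Blended shares (50% residents + 50% clients served): Granite Mentoring 0.2157; Garrison Advocacy 0.2044; Ashcroft Recovery 0.1434; Lakeview Housing 0.1298; Thornfield Wellness 0.1063; Winslow Workforce 0.2004.
Proportional shares: Granite Mentoring 792.72; Garrison Advocacy 751.21; Ashcroft Recovery 526.95; Lakeview Housing 477.07; Thornfield Wellness 390.49; Winslow Workforce 736.55.
After rounding ($25): Granite Mentoring $800; Garrison Advocacy $750; Ashcroft Recovery $525; Lakeview Housing $475; Thornfield Wellness $400; Winslow Workforce $725. Sum = $3,675.
Sum already equals the total — no adjustment.

Granite Mentoring: $800 · Garrison Advocacy: $750 · Ashcroft Recovery: $525 · Lakeview Housing: $475 · Thornfield Wellness: $400 · Winslow Workforce: $725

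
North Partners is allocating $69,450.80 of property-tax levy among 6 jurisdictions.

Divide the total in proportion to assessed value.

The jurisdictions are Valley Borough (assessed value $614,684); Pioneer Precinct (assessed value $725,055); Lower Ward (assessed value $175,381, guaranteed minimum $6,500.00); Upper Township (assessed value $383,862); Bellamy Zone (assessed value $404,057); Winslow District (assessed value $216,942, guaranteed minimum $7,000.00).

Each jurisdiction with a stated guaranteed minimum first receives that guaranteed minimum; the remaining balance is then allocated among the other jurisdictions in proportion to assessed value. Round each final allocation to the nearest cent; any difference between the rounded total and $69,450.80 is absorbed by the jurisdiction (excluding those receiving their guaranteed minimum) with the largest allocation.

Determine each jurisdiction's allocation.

Valley Borough: $16,164.28 | Pioneer Precinct: $19,066.70 | Lower Ward: $6,500.00 | Upper Township: $10,094.38 | Bellamy Zone: $10,625.44 | Winslow District: $7,000.00

Guaranteed amounts: Lower Ward $6,500.00; Winslow District $7,000.00. Balance $55,950.80.
Balance split over remaining assessed value 2,127,658: Valley Borough 16,164.2809 → $16,164.28; Pioneer Precinct 19,066.6955 → $19,066.70; Upper Township 10,094.3789 → $10,094.38; Bellamy Zone 10,625.4447 → $10,625.44.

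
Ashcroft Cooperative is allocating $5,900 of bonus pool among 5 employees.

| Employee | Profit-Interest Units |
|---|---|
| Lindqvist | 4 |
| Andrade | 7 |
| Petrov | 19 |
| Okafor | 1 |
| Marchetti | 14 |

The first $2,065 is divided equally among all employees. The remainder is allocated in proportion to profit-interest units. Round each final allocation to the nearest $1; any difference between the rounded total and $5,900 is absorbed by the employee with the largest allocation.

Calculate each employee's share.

Lindqvist: $754 | Andrade: $1,010 | Petrov: $2,032 | Okafor: $498 | Marchetti: $1,606

$2,065 shared equally gives $413 per employee.
Remainder $3,835 by profit-interest units (total 45): Lindqvist 340.89 → $341; Andrade 596.56 → $597; Petrov 1,619.22 → $1,619; Okafor 85.22 → $85; Marchetti 1,193.11 → $1,193.
Totals: Lindqvist $413 + $341 = $754; Andrade $413 + $597 = $1,010; Petrov $413 + $1,619 = $2,032; Okafor $413 + $85 = $498; Marchetti $413 + $1,193 = $1,606.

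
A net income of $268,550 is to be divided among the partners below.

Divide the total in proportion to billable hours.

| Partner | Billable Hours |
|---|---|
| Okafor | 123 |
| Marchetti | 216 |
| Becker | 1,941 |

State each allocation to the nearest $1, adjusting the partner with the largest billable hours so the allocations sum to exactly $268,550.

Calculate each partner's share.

Total billable hours = 2,280.
Proportional shares: Okafor 123/2,280 × $268,550 = 14,487.57; Marchetti 216/2,280 × $268,550 = 25,441.58; Becker 1,941/2,280 × $268,550 = 228,620.86.
After rounding ($1): Okafor $14,488; Marchetti $25,442; Becker $228,621. Sum = $268,551.
Difference $268,550 − $268,551 = −$1 applied to largest billable hours (Becker): Becker becomes $228,620.

Okafor: $14,488; Marchetti: $25,442; Becker: $228,620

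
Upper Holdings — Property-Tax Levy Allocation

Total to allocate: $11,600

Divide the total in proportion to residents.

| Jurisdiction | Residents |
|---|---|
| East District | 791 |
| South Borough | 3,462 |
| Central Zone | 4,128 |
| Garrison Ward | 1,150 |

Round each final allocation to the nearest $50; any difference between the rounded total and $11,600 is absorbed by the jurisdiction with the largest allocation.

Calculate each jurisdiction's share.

East District: $950; South Borough: $4,200; Central Zone: $5,050; Garrison Ward: $1,400

Total residents = 9,531.
Proportional shares: East District 791/9,531 × $11,600 = 962.71; South Borough 3,462/9,531 × $11,600 = 4,213.53; Central Zone 4,128/9,531 × $11,600 = 5,024.11; Garrison Ward 1,150/9,531 × $11,600 = 1,399.64.
At nearest $50: East District $950; South Borough $4,200; Central Zone $5,000; Garrison Ward $1,400. Sum = $11,550.
Difference $11,600 − $11,550 = +$50 applied to largest allocation (Central Zone): Central Zone becomes $5,050.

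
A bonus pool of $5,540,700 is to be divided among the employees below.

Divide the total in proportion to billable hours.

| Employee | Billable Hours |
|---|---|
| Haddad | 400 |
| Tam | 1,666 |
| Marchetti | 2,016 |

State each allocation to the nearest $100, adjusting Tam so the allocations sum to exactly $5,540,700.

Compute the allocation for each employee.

Haddad: $542,900 | Tam: $2,261,400 | Marchetti: $2,736,400

Sum of billable hours: 4,082.
Pro-rata amounts: Haddad 400/4,082 × $5,540,700 = 542,939.74; Tam 1,666/4,082 × $5,540,700 = 2,261,344.00; Marchetti 2,016/4,082 × $5,540,700 = 2,736,416.27.
After rounding ($100): Haddad $542,900; Tam $2,261,300; Marchetti $2,736,400. Sum = $5,540,600.
Difference $5,540,700 − $5,540,600 = +$100 applied to Tam: Tam becomes $2,261,400.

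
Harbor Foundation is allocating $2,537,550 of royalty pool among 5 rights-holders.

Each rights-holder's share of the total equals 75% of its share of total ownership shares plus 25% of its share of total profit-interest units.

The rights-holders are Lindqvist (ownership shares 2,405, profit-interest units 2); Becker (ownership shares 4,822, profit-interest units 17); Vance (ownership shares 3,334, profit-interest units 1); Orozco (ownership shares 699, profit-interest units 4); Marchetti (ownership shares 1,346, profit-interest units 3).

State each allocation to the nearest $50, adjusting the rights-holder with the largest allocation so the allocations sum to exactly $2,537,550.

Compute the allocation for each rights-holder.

Lindqvist: $410,100 · Becker: $1,127,400 · Vance: $526,850 · Orozco: $199,500 · Marchetti: $273,700

Totals — ownership shares 12,606, profit-interest units 27.
Combined weights (75% ownership shares + 25% profit-interest units): Lindqvist 0.1616; Becker 0.4443; Vance 0.2076; Orozco 0.0786; Marchetti 0.1079.
Pro-rata amounts: Lindqvist 410,081.13; Becker 1,127,419.77; Vance 526,838.99; Orozco 199,513.29; Marchetti 273,696.82.
After rounding ($50): Lindqvist $410,100; Becker $1,127,400; Vance $526,850; Orozco $199,500; Marchetti $273,700. Sum = $2,537,550.
Rounded total matches; no reconciliation needed.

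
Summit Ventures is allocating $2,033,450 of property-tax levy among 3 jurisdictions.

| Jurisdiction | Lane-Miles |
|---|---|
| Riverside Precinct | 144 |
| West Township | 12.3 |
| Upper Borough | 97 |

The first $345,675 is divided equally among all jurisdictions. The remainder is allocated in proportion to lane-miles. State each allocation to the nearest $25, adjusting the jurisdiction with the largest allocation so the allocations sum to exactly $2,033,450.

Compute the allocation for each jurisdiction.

Riverside Precinct: $1,074,725 | West Township: $197,175 | Upper Borough: $761,550

Equal tier: $345,675 ÷ 3 = $115,225 apiece.
Remainder $1,687,775 by lane-miles (total 253.3): Riverside Precinct 959,493.09 → $959,500; West Township 81,956.70 → $81,950; Upper Borough 646,325.21 → $646,325.
Totals: Riverside Precinct $115,225 + $959,500 = $1,074,725; West Township $115,225 + $81,950 = $197,175; Upper Borough $115,225 + $646,325 = $761,550.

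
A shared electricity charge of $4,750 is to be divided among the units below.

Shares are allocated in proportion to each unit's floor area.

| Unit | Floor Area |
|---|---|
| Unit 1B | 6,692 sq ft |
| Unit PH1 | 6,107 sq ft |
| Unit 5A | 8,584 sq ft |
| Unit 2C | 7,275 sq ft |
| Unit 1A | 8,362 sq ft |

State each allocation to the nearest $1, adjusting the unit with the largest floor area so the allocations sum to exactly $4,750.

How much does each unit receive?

Combined floor area = 6,692 + 6,107 + 8,584 + 7,275 + 8,362 = 37,020.
Pro-rata amounts: Unit 1B 858.64; Unit PH1 783.58; Unit 5A 1,101.40; Unit 2C 933.45; Unit 1A 1,072.92.
After rounding ($1): Unit 1B $859; Unit PH1 $784; Unit 5A $1,101; Unit 2C $933; Unit 1A $1,073. Sum = $4,750.
Rounded total matches; no reconciliation needed.

Unit 1B: $859 · Unit PH1: $784 · Unit 5A: $1,101 · Unit 2C: $933 · Unit 1A: $1,073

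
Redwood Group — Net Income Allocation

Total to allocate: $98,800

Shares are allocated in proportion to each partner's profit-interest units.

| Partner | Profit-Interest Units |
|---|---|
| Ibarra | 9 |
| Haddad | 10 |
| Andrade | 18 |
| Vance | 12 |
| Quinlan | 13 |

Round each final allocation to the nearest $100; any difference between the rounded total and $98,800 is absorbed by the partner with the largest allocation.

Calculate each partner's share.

Ibarra: $14,300 | Haddad: $15,900 | Andrade: $28,800 | Vance: $19,100 | Quinlan: $20,700

Total profit-interest units = 62.
Unrounded shares: Ibarra 9/62 × $98,800 = 14,341.94; Haddad 10/62 × $98,800 = 15,935.48; Andrade 18/62 × $98,800 = 28,683.87; Vance 12/62 × $98,800 = 19,122.58; Quinlan 13/62 × $98,800 = 20,716.13.
Rounded to nearest $100: Ibarra $14,300; Haddad $15,900; Andrade $28,700; Vance $19,100; Quinlan $20,700. Sum = $98,700.
Difference $98,800 − $98,700 = +$100 applied to largest allocation (Andrade): Andrade becomes $28,800.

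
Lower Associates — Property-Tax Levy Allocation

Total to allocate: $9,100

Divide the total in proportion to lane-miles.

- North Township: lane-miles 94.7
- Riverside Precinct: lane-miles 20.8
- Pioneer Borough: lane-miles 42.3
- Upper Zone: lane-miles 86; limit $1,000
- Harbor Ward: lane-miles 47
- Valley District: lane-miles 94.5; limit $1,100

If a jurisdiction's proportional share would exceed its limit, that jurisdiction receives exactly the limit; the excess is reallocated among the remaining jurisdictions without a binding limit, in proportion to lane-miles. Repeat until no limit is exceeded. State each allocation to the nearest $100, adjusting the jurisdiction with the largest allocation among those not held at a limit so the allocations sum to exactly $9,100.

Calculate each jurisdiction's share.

North Township: $3,300 · Riverside Precinct: $700 · Pioneer Borough: $1,400 · Upper Zone: $1,000 · Harbor Ward: $1,600 · Valley District: $1,100

Combined lane-miles = 385.3.
Proportional shares (ignoring caps): North Township 2,236.62; Riverside Precinct 491.25; Pioneer Borough 999.04; Upper Zone 2,031.14; Harbor Ward 1,110.04; Valley District 2,231.90.
Held at cap: Upper Zone ($1,000), Valley District ($1,100); remaining pool $7,000 reallocated over remaining lane-miles 204.8.
Redistributed shares: North Township 3,236.82 → $3,200; Riverside Precinct 710.94 → $700; Pioneer Borough 1,445.80 → $1,400; Harbor Ward 1,606.45 → $1,600.
Rounding difference +$100 applied to North Township → $3,300.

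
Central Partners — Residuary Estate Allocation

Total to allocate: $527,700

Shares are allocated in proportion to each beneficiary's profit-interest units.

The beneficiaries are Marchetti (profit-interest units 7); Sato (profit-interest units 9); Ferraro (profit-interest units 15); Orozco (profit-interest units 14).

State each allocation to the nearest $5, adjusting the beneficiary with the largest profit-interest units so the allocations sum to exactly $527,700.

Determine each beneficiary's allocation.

Total profit-interest units = 7 + 9 + 15 + 14 = 45.
Pro-rata amounts: Marchetti 82,086.67; Sato 105,540.00; Ferraro 175,900.00; Orozco 164,173.33.
At nearest $5: Marchetti $82,085; Sato $105,540; Ferraro $175,900; Orozco $164,175. Sum = $527,700.
Rounded total matches; no reconciliation needed.

Marchetti: $82,085 · Sato: $105,540 · Ferraro: $175,900 · Orozco: $164,175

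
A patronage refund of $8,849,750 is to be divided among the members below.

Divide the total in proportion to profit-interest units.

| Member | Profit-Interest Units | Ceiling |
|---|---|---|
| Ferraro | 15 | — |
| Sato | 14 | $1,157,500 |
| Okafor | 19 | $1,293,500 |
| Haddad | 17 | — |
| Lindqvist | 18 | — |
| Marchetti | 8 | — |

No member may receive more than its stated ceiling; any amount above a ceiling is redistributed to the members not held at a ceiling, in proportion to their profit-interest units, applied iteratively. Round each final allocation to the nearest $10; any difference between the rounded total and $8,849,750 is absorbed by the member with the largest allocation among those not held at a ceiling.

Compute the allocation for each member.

Combined profit-interest units = 91.
Pro-rata shares before constraints: Ferraro 1,458,750.00; Sato 1,361,500.00; Okafor 1,847,750.00; Haddad 1,653,250.00; Lindqvist 1,750,500.00; Marchetti 778,000.00.
Held at cap: Sato ($1,157,500), Okafor ($1,293,500); balance $6,398,750 reallocated over remaining profit-interest units 58.
Shares after redistribution: Ferraro 1,654,849.14 → $1,654,850; Haddad 1,875,495.69 → $1,875,500; Lindqvist 1,985,818.97 → $1,985,820; Marchetti 882,586.21 → $882,590.
Rounding difference −$10 applied to Lindqvist → $1,985,810.

Ferraro: $1,654,850 | Sato: $1,157,500 | Okafor: $1,293,500 | Haddad: $1,875,500 | Lindqvist: $1,985,810 | Marchetti: $882,590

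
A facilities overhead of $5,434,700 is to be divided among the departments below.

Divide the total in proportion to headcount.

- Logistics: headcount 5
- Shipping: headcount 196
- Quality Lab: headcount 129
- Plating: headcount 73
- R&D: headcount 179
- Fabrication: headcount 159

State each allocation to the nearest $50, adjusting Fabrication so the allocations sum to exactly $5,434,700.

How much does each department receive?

Logistics: $36,650 | Shipping: $1,437,500 | Quality Lab: $946,100 | Plating: $535,400 | R&D: $1,312,850 | Fabrication: $1,166,200

Combined headcount = 741.
Unrounded shares: Logistics 5/741 × $5,434,700 = 36,671.39; Shipping 196/741 × $5,434,700 = 1,437,518.49; Quality Lab 129/741 × $5,434,700 = 946,121.86; Plating 73/741 × $5,434,700 = 535,402.29; R&D 179/741 × $5,434,700 = 1,312,835.76; Fabrication 159/741 × $5,434,700 = 1,166,150.20.
After rounding ($50): Logistics $36,650; Shipping $1,437,500; Quality Lab $946,100; Plating $535,400; R&D $1,312,850; Fabrication $1,166,150. Sum = $5,434,650.
Difference $5,434,700 − $5,434,650 = +$50 applied to Fabrication: Fabrication becomes $1,166,200.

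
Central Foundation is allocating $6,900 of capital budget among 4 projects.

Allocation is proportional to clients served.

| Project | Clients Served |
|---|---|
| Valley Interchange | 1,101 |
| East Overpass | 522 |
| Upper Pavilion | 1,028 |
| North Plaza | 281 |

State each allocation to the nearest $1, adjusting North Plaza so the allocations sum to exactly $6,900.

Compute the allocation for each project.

Sum of clients served: 2,932.
Pro-rata amounts: Valley Interchange 1,101/2,932 × $6,900 = 2,591.03; East Overpass 522/2,932 × $6,900 = 1,228.44; Upper Pavilion 1,028/2,932 × $6,900 = 2,419.24; North Plaza 281/2,932 × $6,900 = 661.29.
Rounded to nearest $1: Valley Interchange $2,591; East Overpass $1,228; Upper Pavilion $2,419; North Plaza $661. Sum = $6,899.
Difference $6,900 − $6,899 = +$1 applied to North Plaza: North Plaza becomes $662.

Valley Interchange: $2,591 | East Overpass: $1,228 | Upper Pavilion: $2,419 | North Plaza: $662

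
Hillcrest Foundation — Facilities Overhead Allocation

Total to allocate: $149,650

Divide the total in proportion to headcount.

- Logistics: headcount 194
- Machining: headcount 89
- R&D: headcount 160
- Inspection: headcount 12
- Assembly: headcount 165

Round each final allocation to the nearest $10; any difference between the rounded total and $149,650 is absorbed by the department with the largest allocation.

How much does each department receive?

Logistics: $46,820 · Machining: $21,480 · R&D: $38,620 · Inspection: $2,900 · Assembly: $39,830

Combined headcount = 620.
Raw shares: Logistics 194/620 × $149,650 = 46,825.97; Machining 89/620 × $149,650 = 21,482.02; R&D 160/620 × $149,650 = 38,619.35; Inspection 12/620 × $149,650 = 2,896.45; Assembly 165/620 × $149,650 = 39,826.21.
After rounding ($10): Logistics $46,830; Machining $21,480; R&D $38,620; Inspection $2,900; Assembly $39,830. Sum = $149,660.
Difference $149,650 − $149,660 = −$10 applied to largest allocation (Logistics): Logistics becomes $46,820.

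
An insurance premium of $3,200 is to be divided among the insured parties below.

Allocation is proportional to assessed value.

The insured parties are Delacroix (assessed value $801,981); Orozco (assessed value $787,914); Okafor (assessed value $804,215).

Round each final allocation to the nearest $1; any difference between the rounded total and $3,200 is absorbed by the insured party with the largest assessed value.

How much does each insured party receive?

Assessed value total: 801,981 + 787,914 + 804,215 = 2,394,110.
Pro-rata amounts: Delacroix 1,071.94; Orozco 1,053.14; Okafor 1,074.92.
After rounding ($1): Delacroix $1,072; Orozco $1,053; Okafor $1,075. Sum = $3,200.
No rounding difference to absorb.

Delacroix: $1,072 · Orozco: $1,053 · Okafor: $1,075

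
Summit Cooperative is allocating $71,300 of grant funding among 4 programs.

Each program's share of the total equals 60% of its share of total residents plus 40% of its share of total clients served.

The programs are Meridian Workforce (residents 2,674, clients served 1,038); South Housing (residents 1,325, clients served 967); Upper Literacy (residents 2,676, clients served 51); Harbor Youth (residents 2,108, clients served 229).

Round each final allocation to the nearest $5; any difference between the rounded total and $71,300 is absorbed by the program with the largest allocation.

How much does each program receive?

Meridian Workforce: $25,980 · South Housing: $18,525 · Upper Literacy: $13,670 · Harbor Youth: $13,125

Residents total 8,783; clients served total 2,285.
Combined weights (60% residents + 40% clients served): Meridian Workforce 0.3644; South Housing 0.2598; Upper Literacy 0.1917; Harbor Youth 0.1841.
Unrounded shares: Meridian Workforce 25,980.14; South Housing 18,523.29; Upper Literacy 13,670.74; Harbor Youth 13,125.83.
Rounded to nearest $5: Meridian Workforce $25,980; South Housing $18,525; Upper Literacy $13,670; Harbor Youth $13,125. Sum = $71,300.
No rounding difference to absorb.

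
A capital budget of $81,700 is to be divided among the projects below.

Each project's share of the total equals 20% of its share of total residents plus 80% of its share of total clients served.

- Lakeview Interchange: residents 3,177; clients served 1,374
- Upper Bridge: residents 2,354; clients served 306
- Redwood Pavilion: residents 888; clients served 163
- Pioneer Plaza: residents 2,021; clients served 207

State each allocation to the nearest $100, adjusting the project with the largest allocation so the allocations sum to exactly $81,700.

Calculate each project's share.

Lakeview Interchange: $50,000 | Upper Bridge: $14,300 | Redwood Pavilion: $6,900 | Pioneer Plaza: $10,500

Residents total 8,440; clients served total 2,050.
Composite weights (20% residents + 80% clients served): Lakeview Interchange 0.6115; Upper Bridge 0.1752; Redwood Pavilion 0.0847; Pioneer Plaza 0.1287.
Raw shares: Lakeview Interchange 49,957.87; Upper Bridge 14,313.56; Redwood Pavilion 6,916.10; Pioneer Plaza 10,512.46.
At nearest $100: Lakeview Interchange $50,000; Upper Bridge $14,300; Redwood Pavilion $6,900; Pioneer Plaza $10,500. Sum = $81,700.
Rounded total matches; no reconciliation needed.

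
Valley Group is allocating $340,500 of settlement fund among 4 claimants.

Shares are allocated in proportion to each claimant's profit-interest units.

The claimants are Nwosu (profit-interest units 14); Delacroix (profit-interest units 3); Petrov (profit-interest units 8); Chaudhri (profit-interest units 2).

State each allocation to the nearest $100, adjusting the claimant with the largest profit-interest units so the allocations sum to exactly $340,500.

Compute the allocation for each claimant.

Sum of profit-interest units: 14 + 3 + 8 + 2 = 27.
Unrounded shares: Nwosu 176,555.56; Delacroix 37,833.33; Petrov 100,888.89; Chaudhri 25,222.22.
Rounded to nearest $100: Nwosu $176,600; Delacroix $37,800; Petrov $100,900; Chaudhri $25,200. Sum = $340,500.
Sum already equals the total — no adjustment.

Nwosu: $176,600 · Delacroix: $37,800 · Petrov: $100,900 · Chaudhri: $25,200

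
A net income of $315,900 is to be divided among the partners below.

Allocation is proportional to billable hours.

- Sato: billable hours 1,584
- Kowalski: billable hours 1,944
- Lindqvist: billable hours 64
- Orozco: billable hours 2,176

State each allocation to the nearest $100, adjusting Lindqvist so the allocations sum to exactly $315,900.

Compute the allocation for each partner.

Sato: $86,800 | Kowalski: $106,500 | Lindqvist: $3,400 | Orozco: $119,200

Combined billable hours = 5,768.
Raw shares: Sato 1,584/5,768 × $315,900 = 86,752.01; Kowalski 1,944/5,768 × $315,900 = 106,468.38; Lindqvist 64/5,768 × $315,900 = 3,505.13; Orozco 2,176/5,768 × $315,900 = 119,174.48.
At nearest $100: Sato $86,800; Kowalski $106,500; Lindqvist $3,500; Orozco $119,200. Sum = $316,000.
Difference $315,900 − $316,000 = −$100 applied to Lindqvist: Lindqvist becomes $3,400.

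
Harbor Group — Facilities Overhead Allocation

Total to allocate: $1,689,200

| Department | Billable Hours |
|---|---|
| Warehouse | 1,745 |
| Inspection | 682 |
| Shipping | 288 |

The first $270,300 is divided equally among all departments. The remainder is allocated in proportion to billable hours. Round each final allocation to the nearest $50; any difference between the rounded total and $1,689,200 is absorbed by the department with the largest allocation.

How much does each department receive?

Warehouse: $1,002,100; Inspection: $446,500; Shipping: $240,600

$270,300 shared equally gives $90,100 per department.
Remainder $1,418,900 by billable hours (total 2,715): Warehouse 911,963.35 → $911,950; Inspection 356,423.50 → $356,400; Shipping 150,513.15 → $150,500.
Rounding difference +$50 on remainder applied to Warehouse.
Totals: Warehouse $90,100 + $912,000 = $1,002,100; Inspection $90,100 + $356,400 = $446,500; Shipping $90,100 + $150,500 = $240,600.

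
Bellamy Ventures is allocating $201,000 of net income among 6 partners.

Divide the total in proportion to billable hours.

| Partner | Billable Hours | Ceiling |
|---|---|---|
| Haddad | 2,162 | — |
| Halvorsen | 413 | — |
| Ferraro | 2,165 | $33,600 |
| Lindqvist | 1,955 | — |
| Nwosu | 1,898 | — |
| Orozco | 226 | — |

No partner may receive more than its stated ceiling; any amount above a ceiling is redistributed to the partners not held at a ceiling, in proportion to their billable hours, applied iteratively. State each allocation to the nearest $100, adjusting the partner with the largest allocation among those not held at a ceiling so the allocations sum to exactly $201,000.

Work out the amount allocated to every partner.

Haddad: $54,400 | Halvorsen: $10,400 | Ferraro: $33,600 | Lindqvist: $49,200 | Nwosu: $47,700 | Orozco: $5,700

Combined billable hours = 8,819.
Pro-rata shares before constraints: Haddad 49,275.65; Halvorsen 9,412.97; Ferraro 49,344.03; Lindqvist 44,557.77; Nwosu 43,258.65; Orozco 5,150.92.
Cap binds for Ferraro ($33,600); remaining pool $167,400 reallocated over remaining billable hours 6,654.
Redistributed shares: Haddad 54,391.16 → $54,400; Halvorsen 10,390.17 → $10,400; Lindqvist 49,183.50 → $49,200; Nwosu 47,749.50 → $47,700; Orozco 5,685.66 → $5,700.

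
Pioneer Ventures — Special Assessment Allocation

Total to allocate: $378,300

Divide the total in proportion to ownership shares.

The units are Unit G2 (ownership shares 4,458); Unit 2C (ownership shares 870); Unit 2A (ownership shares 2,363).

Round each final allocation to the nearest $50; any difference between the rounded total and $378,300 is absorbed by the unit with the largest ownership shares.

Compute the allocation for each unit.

Total ownership shares = 7,691.
Raw shares: Unit G2 4,458/7,691 × $378,300 = 219,277.26; Unit 2C 870/7,691 × $378,300 = 42,793.00; Unit 2A 2,363/7,691 × $378,300 = 116,229.74.
Rounded to nearest $50: Unit G2 $219,300; Unit 2C $42,800; Unit 2A $116,250. Sum = $378,350.
Difference $378,300 − $378,350 = −$50 applied to largest ownership shares (Unit G2): Unit G2 becomes $219,250.

Unit G2: $219,250 | Unit 2C: $42,800 | Unit 2A: $116,250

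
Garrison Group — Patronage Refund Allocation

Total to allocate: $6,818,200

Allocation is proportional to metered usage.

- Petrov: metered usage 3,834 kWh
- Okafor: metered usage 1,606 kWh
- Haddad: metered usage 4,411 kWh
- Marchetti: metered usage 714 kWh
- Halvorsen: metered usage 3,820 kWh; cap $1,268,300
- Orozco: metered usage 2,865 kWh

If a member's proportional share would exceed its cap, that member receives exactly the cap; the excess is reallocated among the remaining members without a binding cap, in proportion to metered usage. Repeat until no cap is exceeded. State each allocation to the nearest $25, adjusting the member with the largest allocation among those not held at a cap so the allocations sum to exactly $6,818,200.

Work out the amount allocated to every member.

Sum of metered usage: 17,250.
Unconstrained shares: Petrov 1,515,419.06; Okafor 634,784.30; Haddad 1,743,482.91; Marchetti 282,214.19; Halvorsen 1,509,885.45; Orozco 1,132,414.09.
Cap binds for Halvorsen ($1,268,300); remaining pool $5,549,900 reallocated over remaining metered usage 13,430.
Redistributed shares: Petrov 1,584,386.94 → $1,584,375; Okafor 663,673.82 → $663,675; Haddad 1,822,830.15 → $1,822,825; Marchetti 295,057.97 → $295,050; Orozco 1,183,951.12 → $1,183,950.
Rounding difference +$25 applied to Haddad → $1,822,850.

Petrov: $1,584,375 · Okafor: $663,675 · Haddad: $1,822,850 · Marchetti: $295,050 · Halvorsen: $1,268,300 · Orozco: $1,183,950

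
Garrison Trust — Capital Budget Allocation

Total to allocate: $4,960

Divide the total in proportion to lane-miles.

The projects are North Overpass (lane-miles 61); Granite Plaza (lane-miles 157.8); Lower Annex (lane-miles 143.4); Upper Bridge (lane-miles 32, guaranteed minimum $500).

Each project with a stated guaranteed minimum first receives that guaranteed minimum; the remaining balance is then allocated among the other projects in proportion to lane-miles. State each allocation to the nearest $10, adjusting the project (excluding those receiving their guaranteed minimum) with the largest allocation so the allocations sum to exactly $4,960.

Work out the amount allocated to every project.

Guaranteed amounts: Upper Bridge $500. Balance $4,460.
Balance split over remaining lane-miles 362.2: North Overpass 751.13 → $750; Granite Plaza 1,943.09 → $1,940; Lower Annex 1,765.78 → $1,770.

North Overpass: $750 · Granite Plaza: $1,940 · Lower Annex: $1,770 · Upper Bridge: $500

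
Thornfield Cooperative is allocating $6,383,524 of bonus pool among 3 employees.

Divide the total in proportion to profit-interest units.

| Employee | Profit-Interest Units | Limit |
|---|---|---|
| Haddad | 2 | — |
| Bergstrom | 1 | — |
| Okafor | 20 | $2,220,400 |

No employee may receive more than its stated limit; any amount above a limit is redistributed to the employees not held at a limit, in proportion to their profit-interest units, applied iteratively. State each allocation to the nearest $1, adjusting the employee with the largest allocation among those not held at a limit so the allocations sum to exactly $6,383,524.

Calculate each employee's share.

Combined profit-interest units = 23.
Pro-rata shares before constraints: Haddad 555,089.04; Bergstrom 277,544.52; Okafor 5,550,890.43.
Capped: Okafor ($2,220,400); balance $4,163,124 reallocated over remaining profit-interest units 3.
Shares after redistribution: Haddad 2,775,416.00 → $2,775,416; Bergstrom 1,387,708.00 → $1,387,708.

Haddad: $2,775,416 | Bergstrom: $1,387,708 | Okafor: $2,220,400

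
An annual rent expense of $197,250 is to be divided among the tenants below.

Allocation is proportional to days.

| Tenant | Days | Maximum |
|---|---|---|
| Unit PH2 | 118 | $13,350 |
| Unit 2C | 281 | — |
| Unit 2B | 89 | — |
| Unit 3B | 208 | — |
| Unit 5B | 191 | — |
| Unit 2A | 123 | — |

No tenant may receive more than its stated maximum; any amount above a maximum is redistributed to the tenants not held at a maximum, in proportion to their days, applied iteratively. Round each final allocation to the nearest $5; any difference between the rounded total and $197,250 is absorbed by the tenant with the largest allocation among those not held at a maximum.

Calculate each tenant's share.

Sum of days: 1,010.
Unconstrained shares: Unit PH2 23,045.05; Unit 2C 54,878.47; Unit 2B 17,381.44; Unit 3B 40,621.78; Unit 5B 37,301.73; Unit 2A 24,021.53.
Held at cap: Unit PH2 ($13,350); remaining pool $183,900 reallocated over remaining days 892.
Shares after redistribution: Unit 2C 57,932.62 → $57,935; Unit 2B 18,348.77 → $18,350; Unit 3B 42,882.51 → $42,885; Unit 5B 39,377.69 → $39,380; Unit 2A 25,358.41 → $25,360.
Rounding difference −$10 applied to Unit 2C → $57,925.

Unit PH2: $13,350 | Unit 2C: $57,925 | Unit 2B: $18,350 | Unit 3B: $42,885 | Unit 5B: $39,380 | Unit 2A: $25,360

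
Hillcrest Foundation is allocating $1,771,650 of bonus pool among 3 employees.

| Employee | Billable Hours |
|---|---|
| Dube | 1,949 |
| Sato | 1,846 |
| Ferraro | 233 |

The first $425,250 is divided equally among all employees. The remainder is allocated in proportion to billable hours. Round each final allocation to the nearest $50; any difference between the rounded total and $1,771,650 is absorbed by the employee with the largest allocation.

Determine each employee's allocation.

Dube: $793,200 · Sato: $758,800 · Ferraro: $219,650

First tranche $425,250 split equally: $141,750 each.
Remainder $1,346,400 by billable hours (total 4,028): Dube 651,473.09 → $651,450; Sato 617,044.29 → $617,050; Ferraro 77,882.62 → $77,900.
Totals: Dube $141,750 + $651,450 = $793,200; Sato $141,750 + $617,050 = $758,800; Ferraro $141,750 + $77,900 = $219,650.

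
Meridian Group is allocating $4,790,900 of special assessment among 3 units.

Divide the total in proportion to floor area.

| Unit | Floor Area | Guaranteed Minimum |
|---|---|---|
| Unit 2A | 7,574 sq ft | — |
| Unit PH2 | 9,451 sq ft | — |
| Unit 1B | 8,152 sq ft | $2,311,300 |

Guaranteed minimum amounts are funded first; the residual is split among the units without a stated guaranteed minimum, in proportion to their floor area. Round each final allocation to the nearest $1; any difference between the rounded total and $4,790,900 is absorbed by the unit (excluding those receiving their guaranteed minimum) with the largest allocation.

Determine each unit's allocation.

Unit 2A: $1,103,113 · Unit PH2: $1,376,487 · Unit 1B: $2,311,300

Fund the minimums — Unit 1B $2,311,300. Residual $2,479,600.
Residual split over remaining floor area 17,025: Unit 2A 1,103,112.51 → $1,103,113; Unit PH2 1,376,487.49 → $1,376,487.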